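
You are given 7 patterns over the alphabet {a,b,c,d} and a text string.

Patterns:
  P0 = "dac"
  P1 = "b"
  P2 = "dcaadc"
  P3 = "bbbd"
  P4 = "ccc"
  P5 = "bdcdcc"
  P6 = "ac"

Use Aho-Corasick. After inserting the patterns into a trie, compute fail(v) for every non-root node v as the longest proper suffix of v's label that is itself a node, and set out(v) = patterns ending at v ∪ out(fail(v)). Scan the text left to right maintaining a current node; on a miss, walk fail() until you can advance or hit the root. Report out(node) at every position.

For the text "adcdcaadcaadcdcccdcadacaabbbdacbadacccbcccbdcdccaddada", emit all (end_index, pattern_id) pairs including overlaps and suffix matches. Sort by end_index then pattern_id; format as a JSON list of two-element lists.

Build:
Trie (insert patterns):
  0='ε' goto a→21 b→4 c→13 d→1
  1='d' goto a→2 c→5
  2='da' goto c→3
  3='dac' goto ·  [P0 ends]
  4='b' goto b→10 d→16  [P1 ends]
  5='dc' goto a→6
  6='dca' goto a→7
  7='dcaa' goto d→8
  8='dcaad' goto c→9
  9='dcaadc' goto ·  [P2 ends]
  10='bb' goto b→11
  11='bbb' goto d→12
  12='bbbd' goto ·  [P3 ends]
  13='c' goto c→14
  14='cc' goto c→15
  15='ccc' goto ·  [P4 ends]
  16='bd' goto c→17
  17='bdc' goto d→18
  18='bdcd' goto c→19
  19='bdcdc' goto c→20
  20='bdcdcc' goto ·  [P5 ends]
  21='a' goto c→22
  22='ac' goto ·  [P6 ends]

Failure links (BFS by depth):
  fail(1) 'd': from fail(0)=0 chase 'd': 0 ⇒ 0;  out=∅∪out(0)=∅
  fail(4) 'b': from fail(0)=0 chase 'b': 0 ⇒ 0;  out={1}∪out(0)={1}
  fail(13) 'c': from fail(0)=0 chase 'c': 0 ⇒ 0;  out=∅∪out(0)=∅
  fail(21) 'a': from fail(0)=0 chase 'a': 0 ⇒ 0;  out=∅∪out(0)=∅
  fail(2) 'da': from fail(1)=0 chase 'a': 0 ⇒ 21;  out=∅∪out(21)=∅
  fail(5) 'dc': from fail(1)=0 chase 'c': 0 ⇒ 13;  out=∅∪out(13)=∅
  fail(10) 'bb': from fail(4)=0 chase 'b': 0 ⇒ 4;  out=∅∪out(4)={1}
  fail(14) 'cc': from fail(13)=0 chase 'c': 0 ⇒ 13;  out=∅∪out(13)=∅
  fail(16) 'bd': from fail(4)=0 chase 'd': 0 ⇒ 1;  out=∅∪out(1)=∅
  fail(22) 'ac': from fail(21)=0 chase 'c': 0 ⇒ 13;  out={6}∪out(13)={6}
  fail(3) 'dac': from fail(2)=21 chase 'c': 21 ⇒ 22;  out={0}∪out(22)={0,6}
  fail(6) 'dca': from fail(5)=13 chase 'a': 13→0 ⇒ 21;  out=∅∪out(21)=∅
  fail(11) 'bbb': from fail(10)=4 chase 'b': 4 ⇒ 10;  out=∅∪out(10)={1}
  fail(15) 'ccc': from fail(14)=13 chase 'c': 13 ⇒ 14;  out={4}∪out(14)={4}
  fail(17) 'bdc': from fail(16)=1 chase 'c': 1 ⇒ 5;  out=∅∪out(5)=∅
  fail(7) 'dcaa': from fail(6)=21 chase 'a': 21→0 ⇒ 21;  out=∅∪out(21)=∅
  fail(12) 'bbbd': from fail(11)=10 chase 'd': 10→4 ⇒ 16;  out={3}∪out(16)={3}
  fail(18) 'bdcd': from fail(17)=5 chase 'd': 5→13→0 ⇒ 1;  out=∅∪out(1)=∅
  fail(8) 'dcaad': from fail(7)=21 chase 'd': 21→0 ⇒ 1;  out=∅∪out(1)=∅
  fail(19) 'bdcdc': from fail(18)=1 chase 'c': 1 ⇒ 5;  out=∅∪out(5)=∅
  fail(9) 'dcaadc': from fail(8)=1 chase 'c': 1 ⇒ 5;  out={2}∪out(5)={2}
  fail(20) 'bdcdcc': from fail(19)=5 chase 'c': 5→13 ⇒ 14;  out={5}∪out(14)={5}

Scan:
i=0 'a': node 0→21
i=1 'd': node 21→1 (via fail)
i=2 'c': node 1→5
i=3 'd': node 5→1 (via fail)
i=4 'c': node 1→5
i=5 'a': node 5→6
i=6 'a': node 6→7
i=7 'd': node 7→8
i=8 'c': node 8→9  emit P2@[3:8]
i=9 'a': node 9→6 (via fail)
i=10 'a': node 6→7
i=11 'd': node 7→8
i=12 'c': node 8→9  emit P2@[7:12]
i=13 'd': node 9→1 (via fail)
i=14 'c': node 1→5
i=15 'c': node 5→14 (via fail)
i=16 'c': node 14→15  emit P4@[14:16]
i=17 'd': node 15→1 (via fail)
i=18 'c': node 1→5
i=19 'a': node 5→6
i=20 'd': node 6→1 (via fail)
i=21 'a': node 1→2
i=22 'c': node 2→3  emit P0@[20:22],P6@[21:22]
i=23 'a': node 3→21 (via fail)
i=24 'a': node 21→21 (via fail)
i=25 'b': node 21→4 (via fail)  emit P1@[25:25]
i=26 'b': node 4→10  emit P1@[26:26]
i=27 'b': node 10→11  emit P1@[27:27]
i=28 'd': node 11→12  emit P3@[25:28]
i=29 'a': node 12→2 (via fail)
i=30 'c': node 2→3  emit P0@[28:30],P6@[29:30]
i=31 'b': node 3→4 (via fail)  emit P1@[31:31]
i=32 'a': node 4→21 (via fail)
i=33 'd': node 21→1 (via fail)
i=34 'a': node 1→2
i=35 'c': node 2→3  emit P0@[33:35],P6@[34:35]
i=36 'c': node 3→14 (via fail)
i=37 'c': node 14→15  emit P4@[35:37]
i=38 'b': node 15→4 (via fail)  emit P1@[38:38]
i=39 'c': node 4→13 (via fail)
i=40 'c': node 13→14
i=41 'c': node 14→15  emit P4@[39:41]
i=42 'b': node 15→4 (via fail)  emit P1@[42:42]
i=43 'd': node 4→16
i=44 'c': node 16→17
i=45 'd': node 17→18
i=46 'c': node 18→19
i=47 'c': node 19→20  emit P5@[42:47]
i=48 'a': node 20→21 (via fail)
i=49 'd': node 21→1 (via fail)
i=50 'd': node 1→1 (via fail)
i=51 'a': node 1→2
i=52 'd': node 2→1 (via fail)
i=53 'a': node 1→2

All matches (sorted): [[8,2],[12,2],[16,4],[22,0],[22,6],[25,1],[26,1],[27,1],[28,3],[30,0],[30,6],[31,1],[35,0],[35,6],[37,4],[38,1],[41,4],[42,1],[47,5]]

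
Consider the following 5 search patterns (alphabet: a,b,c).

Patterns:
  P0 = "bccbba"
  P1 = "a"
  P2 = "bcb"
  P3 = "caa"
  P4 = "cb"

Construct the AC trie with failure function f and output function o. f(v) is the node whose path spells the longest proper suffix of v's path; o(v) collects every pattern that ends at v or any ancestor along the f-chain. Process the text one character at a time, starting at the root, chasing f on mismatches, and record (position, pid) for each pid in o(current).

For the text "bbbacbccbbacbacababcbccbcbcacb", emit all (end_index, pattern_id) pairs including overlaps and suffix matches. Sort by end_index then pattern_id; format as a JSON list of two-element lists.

Construct AC machine:
Trie (insert patterns):
  n0 'ε': a→7 b→1 c→9
  n1 'b': c→2
  n2 'bc': b→8 c→3
  n3 'bcc': b→4
  n4 'bccb': b→5
  n5 'bccbb': a→6
  n6 'bccbba': ·  ←P0
  n7 'a': ·  ←P1
  n8 'bcb': ·  ←P2
  n9 'c': a→10 b→12
  n10 'ca': a→11
  n11 'caa': ·  ←P3
  n12 'cb': ·  ←P4

Failure links (BFS by depth):
  n1('b'): parent n0 fail=0; on 'b' 0 → fail=0;  out ∅∪∅=∅
  n7('a'): parent n0 fail=0; on 'a' 0 → fail=0;  out {1}∪∅={1}
  n9('c'): parent n0 fail=0; on 'c' 0 → fail=0;  out ∅∪∅=∅
  n2('bc'): parent n1 fail=0; on 'c' 0 → fail=9;  out ∅∪∅=∅
  n10('ca'): parent n9 fail=0; on 'a' 0 → fail=7;  out ∅∪{1}={1}
  n12('cb'): parent n9 fail=0; on 'b' 0 → fail=1;  out {4}∪∅={4}
  n3('bcc'): parent n2 fail=9; on 'c' 9→0 → fail=9;  out ∅∪∅=∅
  n8('bcb'): parent n2 fail=9; on 'b' 9 → fail=12;  out {2}∪{4}={2,4}
  n11('caa'): parent n10 fail=7; on 'a' 7→0 → fail=7;  out {3}∪{1}={1,3}
  n4('bccb'): parent n3 fail=9; on 'b' 9 → fail=12;  out ∅∪{4}={4}
  n5('bccbb'): parent n4 fail=12; on 'b' 12→1→0 → fail=1;  out ∅∪∅=∅
  n6('bccbba'): parent n5 fail=1; on 'a' 1→0 → fail=7;  out {0}∪{1}={0,1}

Text stream:
[0] read 'b'  n0⇒n1
[1] read 'b'  n1⇒n1 (fail-walked)
[2] read 'b'  n1⇒n1 (fail-walked)
[3] read 'a'  n1⇒n7 (fail-walked)  emit P1@[3:3]
[4] read 'c'  n7⇒n9 (fail-walked)
[5] read 'b'  n9⇒n12  emit P4@[4:5]
[6] read 'c'  n12⇒n2 (fail-walked)
[7] read 'c'  n2⇒n3
[8] read 'b'  n3⇒n4  emit P4@[7:8]
[9] read 'b'  n4⇒n5
[10] read 'a'  n5⇒n6  emit P0@[5:10],P1@[10:10]
[11] read 'c'  n6⇒n9 (fail-walked)
[12] read 'b'  n9⇒n12  emit P4@[11:12]
[13] read 'a'  n12⇒n7 (fail-walked)  emit P1@[13:13]
[14] read 'c'  n7⇒n9 (fail-walked)
[15] read 'a'  n9⇒n10  emit P1@[15:15]
[16] read 'b'  n10⇒n1 (fail-walked)
[17] read 'a'  n1⇒n7 (fail-walked)  emit P1@[17:17]
[18] read 'b'  n7⇒n1 (fail-walked)
[19] read 'c'  n1⇒n2
[20] read 'b'  n2⇒n8  emit P2@[18:20],P4@[19:20]
[21] read 'c'  n8⇒n2 (fail-walked)
[22] read 'c'  n2⇒n3
[23] read 'b'  n3⇒n4  emit P4@[22:23]
[24] read 'c'  n4⇒n2 (fail-walked)
[25] read 'b'  n2⇒n8  emit P2@[23:25],P4@[24:25]
[26] read 'c'  n8⇒n2 (fail-walked)
[27] read 'a'  n2⇒n10 (fail-walked)  emit P1@[27:27]
[28] read 'c'  n10⇒n9 (fail-walked)
[29] read 'b'  n9⇒n12  emit P4@[28:29]

Matches: [[3,1],[5,4],[8,4],[10,0],[10,1],[12,4],[13,1],[15,1],[17,1],[20,2],[20,4],[23,4],[25,2],[25,4],[27,1],[29,4]]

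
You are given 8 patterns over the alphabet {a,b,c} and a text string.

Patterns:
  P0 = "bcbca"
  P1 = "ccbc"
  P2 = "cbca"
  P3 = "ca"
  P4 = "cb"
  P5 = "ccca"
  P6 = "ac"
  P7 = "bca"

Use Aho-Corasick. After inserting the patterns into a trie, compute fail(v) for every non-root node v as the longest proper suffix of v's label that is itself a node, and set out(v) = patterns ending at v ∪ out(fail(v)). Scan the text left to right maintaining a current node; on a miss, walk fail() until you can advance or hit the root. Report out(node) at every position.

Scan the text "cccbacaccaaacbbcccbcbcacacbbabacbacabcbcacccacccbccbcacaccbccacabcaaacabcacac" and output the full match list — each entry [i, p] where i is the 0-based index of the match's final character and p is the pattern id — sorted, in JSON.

Build automaton:
Trie nodes:
  n0 'ε': a→16 b→1 c→6
  n1 'b': c→2
  n2 'bc': a→18 b→3
  n3 'bcb': c→4
  n4 'bcbc': a→5
  n5 'bcbca': ·  ←P0
  n6 'c': a→13 b→10 c→7
  n7 'cc': b→8 c→14
  n8 'ccb': c→9
  n9 'ccbc': ·  ←P1
  n10 'cb': c→11  ←P4
  n11 'cbc': a→12
  n12 'cbca': ·  ←P2
  n13 'ca': ·  ←P3
  n14 'ccc': a→15
  n15 'ccca': ·  ←P5
  n16 'a': c→17
  n17 'ac': ·  ←P6
  n18 'bca': ·  ←P7

BFS fail/out derivation:
  fail(1) 'b': from fail(0)=0 chase 'b': 0 ⇒ 0;  out=∅∪out(0)=∅
  fail(6) 'c': from fail(0)=0 chase 'c': 0 ⇒ 0;  out=∅∪out(0)=∅
  fail(16) 'a': from fail(0)=0 chase 'a': 0 ⇒ 0;  out=∅∪out(0)=∅
  fail(2) 'bc': from fail(1)=0 chase 'c': 0 ⇒ 6;  out=∅∪out(6)=∅
  fail(7) 'cc': from fail(6)=0 chase 'c': 0 ⇒ 6;  out=∅∪out(6)=∅
  fail(10) 'cb': from fail(6)=0 chase 'b': 0 ⇒ 1;  out={4}∪out(1)={4}
  fail(13) 'ca': from fail(6)=0 chase 'a': 0 ⇒ 16;  out={3}∪out(16)={3}
  fail(17) 'ac': from fail(16)=0 chase 'c': 0 ⇒ 6;  out={6}∪out(6)={6}
  fail(3) 'bcb': from fail(2)=6 chase 'b': 6 ⇒ 10;  out=∅∪out(10)={4}
  fail(8) 'ccb': from fail(7)=6 chase 'b': 6 ⇒ 10;  out=∅∪out(10)={4}
  fail(11) 'cbc': from fail(10)=1 chase 'c': 1 ⇒ 2;  out=∅∪out(2)=∅
  fail(14) 'ccc': from fail(7)=6 chase 'c': 6 ⇒ 7;  out=∅∪out(7)=∅
  fail(18) 'bca': from fail(2)=6 chase 'a': 6 ⇒ 13;  out={7}∪out(13)={3,7}
  fail(4) 'bcbc': from fail(3)=10 chase 'c': 10 ⇒ 11;  out=∅∪out(11)=∅
  fail(9) 'ccbc': from fail(8)=10 chase 'c': 10 ⇒ 11;  out={1}∪out(11)={1}
  fail(12) 'cbca': from fail(11)=2 chase 'a': 2 ⇒ 18;  out={2}∪out(18)={2,3,7}
  fail(15) 'ccca': from fail(14)=7 chase 'a': 7→6 ⇒ 13;  out={5}∪out(13)={3,5}
  fail(5) 'bcbca': from fail(4)=11 chase 'a': 11 ⇒ 12;  out={0}∪out(12)={0,2,3,7}

Scan:
pos 0 'c': at 6
pos 1 'c': at 7
pos 2 'c': at 14
pos 3 'b': at 8 (fail-walked)  emit P4@[2:3]
pos 4 'a': at 16 (fail-walked)
pos 5 'c': at 17  emit P6@[4:5]
pos 6 'a': at 13 (fail-walked)  emit P3@[5:6]
pos 7 'c': at 17 (fail-walked)  emit P6@[6:7]
pos 8 'c': at 7 (fail-walked)
pos 9 'a': at 13 (fail-walked)  emit P3@[8:9]
pos 10 'a': at 16 (fail-walked)
pos 11 'a': at 16 (fail-walked)
pos 12 'c': at 17  emit P6@[11:12]
pos 13 'b': at 10 (fail-walked)  emit P4@[12:13]
pos 14 'b': at 1 (fail-walked)
pos 15 'c': at 2
pos 16 'c': at 7 (fail-walked)
pos 17 'c': at 14
pos 18 'b': at 8 (fail-walked)  emit P4@[17:18]
pos 19 'c': at 9  emit P1@[16:19]
pos 20 'b': at 3 (fail-walked)  emit P4@[19:20]
pos 21 'c': at 4
pos 22 'a': at 5  emit P0@[18:22],P2@[19:22],P3@[21:22],P7@[20:22]
pos 23 'c': at 17 (fail-walked)  emit P6@[22:23]
pos 24 'a': at 13 (fail-walked)  emit P3@[23:24]
pos 25 'c': at 17 (fail-walked)  emit P6@[24:25]
pos 26 'b': at 10 (fail-walked)  emit P4@[25:26]
pos 27 'b': at 1 (fail-walked)
pos 28 'a': at 16 (fail-walked)
pos 29 'b': at 1 (fail-walked)
pos 30 'a': at 16 (fail-walked)
pos 31 'c': at 17  emit P6@[30:31]
pos 32 'b': at 10 (fail-walked)  emit P4@[31:32]
pos 33 'a': at 16 (fail-walked)
pos 34 'c': at 17  emit P6@[33:34]
pos 35 'a': at 13 (fail-walked)  emit P3@[34:35]
pos 36 'b': at 1 (fail-walked)
pos 37 'c': at 2
pos 38 'b': at 3  emit P4@[37:38]
pos 39 'c': at 4
pos 40 'a': at 5  emit P0@[36:40],P2@[37:40],P3@[39:40],P7@[38:40]
pos 41 'c': at 17 (fail-walked)  emit P6@[40:41]
pos 42 'c': at 7 (fail-walked)
pos 43 'c': at 14
pos 44 'a': at 15  emit P3@[43:44],P5@[41:44]
pos 45 'c': at 17 (fail-walked)  emit P6@[44:45]
pos 46 'c': at 7 (fail-walked)
pos 47 'c': at 14
pos 48 'b': at 8 (fail-walked)  emit P4@[47:48]
pos 49 'c': at 9  emit P1@[46:49]
pos 50 'c': at 7 (fail-walked)
pos 51 'b': at 8  emit P4@[50:51]
pos 52 'c': at 9  emit P1@[49:52]
pos 53 'a': at 12 (fail-walked)  emit P2@[50:53],P3@[52:53],P7@[51:53]
pos 54 'c': at 17 (fail-walked)  emit P6@[53:54]
pos 55 'a': at 13 (fail-walked)  emit P3@[54:55]
pos 56 'c': at 17 (fail-walked)  emit P6@[55:56]
pos 57 'c': at 7 (fail-walked)
pos 58 'b': at 8  emit P4@[57:58]
pos 59 'c': at 9  emit P1@[56:59]
pos 60 'c': at 7 (fail-walked)
pos 61 'a': at 13 (fail-walked)  emit P3@[60:61]
pos 62 'c': at 17 (fail-walked)  emit P6@[61:62]
pos 63 'a': at 13 (fail-walked)  emit P3@[62:63]
pos 64 'b': at 1 (fail-walked)
pos 65 'c': at 2
pos 66 'a': at 18  emit P3@[65:66],P7@[64:66]
pos 67 'a': at 16 (fail-walked)
pos 68 'a': at 16 (fail-walked)
pos 69 'c': at 17  emit P6@[68:69]
pos 70 'a': at 13 (fail-walked)  emit P3@[69:70]
pos 71 'b': at 1 (fail-walked)
pos 72 'c': at 2
pos 73 'a': at 18  emit P3@[72:73],P7@[71:73]
pos 74 'c': at 17 (fail-walked)  emit P6@[73:74]
pos 75 'a': at 13 (fail-walked)  emit P3@[74:75]
pos 76 'c': at 17 (fail-walked)  emit P6@[75:76]

All matches (sorted): [[3,4],[5,6],[6,3],[7,6],[9,3],[12,6],[13,4],[18,4],[19,1],[20,4],[22,0],[22,2],[22,3],[22,7],[23,6],[24,3],[25,6],[26,4],[31,6],[32,4],[34,6],[35,3],[38,4],[40,0],[40,2],[40,3],[40,7],[41,6],[44,3],[44,5],[45,6],[48,4],[49,1],[51,4],[52,1],[53,2],[53,3],[53,7],[54,6],[55,3],[56,6],[58,4],[59,1],[61,3],[62,6],[63,3],[66,3],[66,7],[69,6],[70,3],[73,3],[73,7],[74,6],[75,3],[76,6]]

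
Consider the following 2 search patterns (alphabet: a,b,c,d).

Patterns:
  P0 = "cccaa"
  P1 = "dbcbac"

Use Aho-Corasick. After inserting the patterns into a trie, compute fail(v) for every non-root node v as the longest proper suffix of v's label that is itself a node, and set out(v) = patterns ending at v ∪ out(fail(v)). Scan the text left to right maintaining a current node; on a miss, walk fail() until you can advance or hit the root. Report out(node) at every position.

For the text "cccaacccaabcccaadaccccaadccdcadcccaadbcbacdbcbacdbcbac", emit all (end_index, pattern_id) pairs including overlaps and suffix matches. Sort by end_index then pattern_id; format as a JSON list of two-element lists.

Build automaton:
Trie (insert patterns):
  n0 'ε': c→1 d→6
  n1 'c': c→2
  n2 'cc': c→3
  n3 'ccc': a→4
  n4 'ccca': a→5
  n5 'cccaa': ·  [P0 ends]
  n6 'd': b→7
  n7 'db': c→8
  n8 'dbc': b→9
  n9 'dbcb': a→10
  n10 'dbcba': c→11
  n11 'dbcbac': ·  [P1 ends]

Failure links (BFS by depth):
  fail(1) 'c': from fail(0)=0 chase 'c': 0 ⇒ 0;  out=∅∪out(0)=∅
  fail(6) 'd': from fail(0)=0 chase 'd': 0 ⇒ 0;  out=∅∪out(0)=∅
  fail(2) 'cc': from fail(1)=0 chase 'c': 0 ⇒ 1;  out=∅∪out(1)=∅
  fail(7) 'db': from fail(6)=0 chase 'b': 0 ⇒ 0;  out=∅∪out(0)=∅
  fail(3) 'ccc': from fail(2)=1 chase 'c': 1 ⇒ 2;  out=∅∪out(2)=∅
  fail(8) 'dbc': from fail(7)=0 chase 'c': 0 ⇒ 1;  out=∅∪out(1)=∅
  fail(4) 'ccca': from fail(3)=2 chase 'a': 2→1→0 ⇒ 0;  out=∅∪out(0)=∅
  fail(9) 'dbcb': from fail(8)=1 chase 'b': 1→0 ⇒ 0;  out=∅∪out(0)=∅
  fail(5) 'cccaa': from fail(4)=0 chase 'a': 0 ⇒ 0;  out={0}∪out(0)={0}
  fail(10) 'dbcba': from fail(9)=0 chase 'a': 0 ⇒ 0;  out=∅∪out(0)=∅
  fail(11) 'dbcbac': from fail(10)=0 chase 'c': 0 ⇒ 1;  out={1}∪out(1)={1}

Text stream:
[0] read 'c'  n0⇒n1
[1] read 'c'  n1⇒n2
[2] read 'c'  n2⇒n3
[3] read 'a'  n3⇒n4
[4] read 'a'  n4⇒n5  emit P0@[0:4]
[5] read 'c'  n5⇒n1 ·f
[6] read 'c'  n1⇒n2
[7] read 'c'  n2⇒n3
[8] read 'a'  n3⇒n4
[9] read 'a'  n4⇒n5  emit P0@[5:9]
[10] read 'b'  n5⇒n0 ·f
[11] read 'c'  n0⇒n1
[12] read 'c'  n1⇒n2
[13] read 'c'  n2⇒n3
[14] read 'a'  n3⇒n4
[15] read 'a'  n4⇒n5  emit P0@[11:15]
[16] read 'd'  n5⇒n6 ·f
[17] read 'a'  n6⇒n0 ·f
[18] read 'c'  n0⇒n1
[19] read 'c'  n1⇒n2
[20] read 'c'  n2⇒n3
[21] read 'c'  n3⇒n3 ·f
[22] read 'a'  n3⇒n4
[23] read 'a'  n4⇒n5  emit P0@[19:23]
[24] read 'd'  n5⇒n6 ·f
[25] read 'c'  n6⇒n1 ·f
[26] read 'c'  n1⇒n2
[27] read 'd'  n2⇒n6 ·f
[28] read 'c'  n6⇒n1 ·f
[29] read 'a'  n1⇒n0 ·f
[30] read 'd'  n0⇒n6
[31] read 'c'  n6⇒n1 ·f
[32] read 'c'  n1⇒n2
[33] read 'c'  n2⇒n3
[34] read 'a'  n3⇒n4
[35] read 'a'  n4⇒n5  emit P0@[31:35]
[36] read 'd'  n5⇒n6 ·f
[37] read 'b'  n6⇒n7
[38] read 'c'  n7⇒n8
[39] read 'b'  n8⇒n9
[40] read 'a'  n9⇒n10
[41] read 'c'  n10⇒n11  emit P1@[36:41]
[42] read 'd'  n11⇒n6 ·f
[43] read 'b'  n6⇒n7
[44] read 'c'  n7⇒n8
[45] read 'b'  n8⇒n9
[46] read 'a'  n9⇒n10
[47] read 'c'  n10⇒n11  emit P1@[42:47]
[48] read 'd'  n11⇒n6 ·f
[49] read 'b'  n6⇒n7
[50] read 'c'  n7⇒n8
[51] read 'b'  n8⇒n9
[52] read 'a'  n9⇒n10
[53] read 'c'  n10⇒n11  emit P1@[48:53]

Result: [[4,0],[9,0],[15,0],[23,0],[35,0],[41,1],[47,1],[53,1]]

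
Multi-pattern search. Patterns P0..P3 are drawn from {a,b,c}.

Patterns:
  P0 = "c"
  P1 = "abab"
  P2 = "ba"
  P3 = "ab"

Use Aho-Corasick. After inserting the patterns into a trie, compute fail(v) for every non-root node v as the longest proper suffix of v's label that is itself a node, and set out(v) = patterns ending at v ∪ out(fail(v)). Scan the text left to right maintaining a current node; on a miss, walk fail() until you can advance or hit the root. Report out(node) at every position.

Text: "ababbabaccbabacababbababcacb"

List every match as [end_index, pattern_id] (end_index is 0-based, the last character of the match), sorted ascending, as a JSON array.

Build:
Trie (insert patterns):
  0='ε' goto a→2 b→6 c→1
  1='c' goto ·  ←P0
  2='a' goto b→3
  3='ab' goto a→4  ←P3
  4='aba' goto b→5
  5='abab' goto ·  ←P1
  6='b' goto a→7
  7='ba' goto ·  ←P2

BFS fail/out derivation:
  fail(1) 'c': from fail(0)=0 chase 'c': 0 ⇒ 0;  out={0}∪out(0)={0}
  fail(2) 'a': from fail(0)=0 chase 'a': 0 ⇒ 0;  out=∅∪out(0)=∅
  fail(6) 'b': from fail(0)=0 chase 'b': 0 ⇒ 0;  out=∅∪out(0)=∅
  fail(3) 'ab': from fail(2)=0 chase 'b': 0 ⇒ 6;  out={3}∪out(6)={3}
  fail(7) 'ba': from fail(6)=0 chase 'a': 0 ⇒ 2;  out={2}∪out(2)={2}
  fail(4) 'aba': from fail(3)=6 chase 'a': 6 ⇒ 7;  out=∅∪out(7)={2}
  fail(5) 'abab': from fail(4)=7 chase 'b': 7→2 ⇒ 3;  out={1}∪out(3)={1,3}

Scan:
[0] read 'a'  n0⇒n2
[1] read 'b'  n2⇒n3  ** P3@[0:1]
[2] read 'a'  n3⇒n4  ** P2@[1:2]
[3] read 'b'  n4⇒n5  ** P1@[0:3],P3@[2:3]
[4] read 'b'  n5⇒n6 ·f
[5] read 'a'  n6⇒n7  ** P2@[4:5]
[6] read 'b'  n7⇒n3 ·f  ** P3@[5:6]
[7] read 'a'  n3⇒n4  ** P2@[6:7]
[8] read 'c'  n4⇒n1 ·f  ** P0@[8:8]
[9] read 'c'  n1⇒n1 ·f  ** P0@[9:9]
[10] read 'b'  n1⇒n6 ·f
[11] read 'a'  n6⇒n7  ** P2@[10:11]
[12] read 'b'  n7⇒n3 ·f  ** P3@[11:12]
[13] read 'a'  n3⇒n4  ** P2@[12:13]
[14] read 'c'  n4⇒n1 ·f  ** P0@[14:14]
[15] read 'a'  n1⇒n2 ·f
[16] read 'b'  n2⇒n3  ** P3@[15:16]
[17] read 'a'  n3⇒n4  ** P2@[16:17]
[18] read 'b'  n4⇒n5  ** P1@[15:18],P3@[17:18]
[19] read 'b'  n5⇒n6 ·f
[20] read 'a'  n6⇒n7  ** P2@[19:20]
[21] read 'b'  n7⇒n3 ·f  ** P3@[20:21]
[22] read 'a'  n3⇒n4  ** P2@[21:22]
[23] read 'b'  n4⇒n5  ** P1@[20:23],P3@[22:23]
[24] read 'c'  n5⇒n1 ·f  ** P0@[24:24]
[25] read 'a'  n1⇒n2 ·f
[26] read 'c'  n2⇒n1 ·f  ** P0@[26:26]
[27] read 'b'  n1⇒n6 ·f

Result: [[1,3],[2,2],[3,1],[3,3],[5,2],[6,3],[7,2],[8,0],[9,0],[11,2],[12,3],[13,2],[14,0],[16,3],[17,2],[18,1],[18,3],[20,2],[21,3],[22,2],[23,1],[23,3],[24,0],[26,0]]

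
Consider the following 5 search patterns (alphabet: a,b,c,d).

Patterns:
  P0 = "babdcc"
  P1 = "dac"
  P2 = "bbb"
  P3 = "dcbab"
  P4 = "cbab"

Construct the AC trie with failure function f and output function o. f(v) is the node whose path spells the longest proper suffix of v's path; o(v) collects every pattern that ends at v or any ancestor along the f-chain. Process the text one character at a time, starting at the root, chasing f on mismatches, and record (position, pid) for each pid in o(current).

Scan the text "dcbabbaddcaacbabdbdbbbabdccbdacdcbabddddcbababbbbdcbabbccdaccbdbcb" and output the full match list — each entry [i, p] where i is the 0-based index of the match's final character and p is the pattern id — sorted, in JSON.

Build automaton:
Trie nodes:
  0='ε' goto b→1 c→16 d→7
  1='b' goto a→2 b→10
  2='ba' goto b→3
  3='bab' goto d→4
  4='babd' goto c→5
  5='babdc' goto c→6
  6='babdcc' goto ·  [P0 ends]
  7='d' goto a→8 c→12
  8='da' goto c→9
  9='dac' goto ·  [P1 ends]
  10='bb' goto b→11
  11='bbb' goto ·  [P2 ends]
  12='dc' goto b→13
  13='dcb' goto a→14
  14='dcba' goto b→15
  15='dcbab' goto ·  [P3 ends]
  16='c' goto b→17
  17='cb' goto a→18
  18='cba' goto b→19
  19='cbab' goto ·  [P4 ends]

Failure links (BFS by depth):
  n1('b'): parent n0 fail=0; on 'b' 0 → fail=0;  out ∅∪∅=∅
  n7('d'): parent n0 fail=0; on 'd' 0 → fail=0;  out ∅∪∅=∅
  n16('c'): parent n0 fail=0; on 'c' 0 → fail=0;  out ∅∪∅=∅
  n2('ba'): parent n1 fail=0; on 'a' 0 → fail=0;  out ∅∪∅=∅
  n8('da'): parent n7 fail=0; on 'a' 0 → fail=0;  out ∅∪∅=∅
  n10('bb'): parent n1 fail=0; on 'b' 0 → fail=1;  out ∅∪∅=∅
  n12('dc'): parent n7 fail=0; on 'c' 0 → fail=16;  out ∅∪∅=∅
  n17('cb'): parent n16 fail=0; on 'b' 0 → fail=1;  out ∅∪∅=∅
  n3('bab'): parent n2 fail=0; on 'b' 0 → fail=1;  out ∅∪∅=∅
  n9('dac'): parent n8 fail=0; on 'c' 0 → fail=16;  out {1}∪∅={1}
  n11('bbb'): parent n10 fail=1; on 'b' 1 → fail=10;  out {2}∪∅={2}
  n13('dcb'): parent n12 fail=16; on 'b' 16 → fail=17;  out ∅∪∅=∅
  n18('cba'): parent n17 fail=1; on 'a' 1 → fail=2;  out ∅∪∅=∅
  n4('babd'): parent n3 fail=1; on 'd' 1→0 → fail=7;  out ∅∪∅=∅
  n14('dcba'): parent n13 fail=17; on 'a' 17 → fail=18;  out ∅∪∅=∅
  n19('cbab'): parent n18 fail=2; on 'b' 2 → fail=3;  out {4}∪∅={4}
  n5('babdc'): parent n4 fail=7; on 'c' 7 → fail=12;  out ∅∪∅=∅
  n15('dcbab'): parent n14 fail=18; on 'b' 18 → fail=19;  out {3}∪{4}={3,4}
  n6('babdcc'): parent n5 fail=12; on 'c' 12→16→0 → fail=16;  out {0}∪∅={0}

Text stream:
pos 0 'd': at 7
pos 1 'c': at 12
pos 2 'b': at 13
pos 3 'a': at 14
pos 4 'b': at 15  emit P3@[0:4],P4@[1:4]
pos 5 'b': at 10 (fail-walked)
pos 6 'a': at 2 (fail-walked)
pos 7 'd': at 7 (fail-walked)
pos 8 'd': at 7 (fail-walked)
pos 9 'c': at 12
pos 10 'a': at 0 (fail-walked)
pos 11 'a': at 0
pos 12 'c': at 16
pos 13 'b': at 17
pos 14 'a': at 18
pos 15 'b': at 19  emit P4@[12:15]
pos 16 'd': at 4 (fail-walked)
pos 17 'b': at 1 (fail-walked)
pos 18 'd': at 7 (fail-walked)
pos 19 'b': at 1 (fail-walked)
pos 20 'b': at 10
pos 21 'b': at 11  emit P2@[19:21]
pos 22 'a': at 2 (fail-walked)
pos 23 'b': at 3
pos 24 'd': at 4
pos 25 'c': at 5
pos 26 'c': at 6  emit P0@[21:26]
pos 27 'b': at 17 (fail-walked)
pos 28 'd': at 7 (fail-walked)
pos 29 'a': at 8
pos 30 'c': at 9  emit P1@[28:30]
pos 31 'd': at 7 (fail-walked)
pos 32 'c': at 12
pos 33 'b': at 13
pos 34 'a': at 14
pos 35 'b': at 15  emit P3@[31:35],P4@[32:35]
pos 36 'd': at 4 (fail-walked)
pos 37 'd': at 7 (fail-walked)
pos 38 'd': at 7 (fail-walked)
pos 39 'd': at 7 (fail-walked)
pos 40 'c': at 12
pos 41 'b': at 13
pos 42 'a': at 14
pos 43 'b': at 15  emit P3@[39:43],P4@[40:43]
pos 44 'a': at 2 (fail-walked)
pos 45 'b': at 3
pos 46 'b': at 10 (fail-walked)
pos 47 'b': at 11  emit P2@[45:47]
pos 48 'b': at 11 (fail-walked)  emit P2@[46:48]
pos 49 'd': at 7 (fail-walked)
pos 50 'c': at 12
pos 51 'b': at 13
pos 52 'a': at 14
pos 53 'b': at 15  emit P3@[49:53],P4@[50:53]
pos 54 'b': at 10 (fail-walked)
pos 55 'c': at 16 (fail-walked)
pos 56 'c': at 16 (fail-walked)
pos 57 'd': at 7 (fail-walked)
pos 58 'a': at 8
pos 59 'c': at 9  emit P1@[57:59]
pos 60 'c': at 16 (fail-walked)
pos 61 'b': at 17
pos 62 'd': at 7 (fail-walked)
pos 63 'b': at 1 (fail-walked)
pos 64 'c': at 16 (fail-walked)
pos 65 'b': at 17

Result: [[4,3],[4,4],[15,4],[21,2],[26,0],[30,1],[35,3],[35,4],[43,3],[43,4],[47,2],[48,2],[53,3],[53,4],[59,1]]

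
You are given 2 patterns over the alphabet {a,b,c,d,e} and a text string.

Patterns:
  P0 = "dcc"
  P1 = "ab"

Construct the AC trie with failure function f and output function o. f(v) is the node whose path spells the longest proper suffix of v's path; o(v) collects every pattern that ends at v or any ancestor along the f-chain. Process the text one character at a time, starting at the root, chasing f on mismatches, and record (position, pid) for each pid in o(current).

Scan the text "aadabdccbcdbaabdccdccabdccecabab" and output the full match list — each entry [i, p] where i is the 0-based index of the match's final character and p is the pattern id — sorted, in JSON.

Build automaton:
Trie nodes:
  0='ε' goto a→4 d→1
  1='d' goto c→2
  2='dc' goto c→3
  3='dcc' goto ·  [P0 ends]
  4='a' goto b→5
  5='ab' goto ·  [P1 ends]

Failure links (BFS by depth):
  fail(1) 'd': from fail(0)=0 chase 'd': 0 ⇒ 0;  out=∅∪out(0)=∅
  fail(4) 'a': from fail(0)=0 chase 'a': 0 ⇒ 0;  out=∅∪out(0)=∅
  fail(2) 'dc': from fail(1)=0 chase 'c': 0 ⇒ 0;  out=∅∪out(0)=∅
  fail(5) 'ab': from fail(4)=0 chase 'b': 0 ⇒ 0;  out={1}∪out(0)={1}
  fail(3) 'dcc': from fail(2)=0 chase 'c': 0 ⇒ 0;  out={0}∪out(0)={0}

Text stream:
i=0 'a': node 0→4
i=1 'a': node 4→4 (fail-walked)
i=2 'd': node 4→1 (fail-walked)
i=3 'a': node 1→4 (fail-walked)
i=4 'b': node 4→5  → match P1@[3:4]
i=5 'd': node 5→1 (fail-walked)
i=6 'c': node 1→2
i=7 'c': node 2→3  → match P0@[5:7]
i=8 'b': node 3→0 (fail-walked)
i=9 'c': node 0→0
i=10 'd': node 0→1
i=11 'b': node 1→0 (fail-walked)
i=12 'a': node 0→4
i=13 'a': node 4→4 (fail-walked)
i=14 'b': node 4→5  → match P1@[13:14]
i=15 'd': node 5→1 (fail-walked)
i=16 'c': node 1→2
i=17 'c': node 2→3  → match P0@[15:17]
i=18 'd': node 3→1 (fail-walked)
i=19 'c': node 1→2
i=20 'c': node 2→3  → match P0@[18:20]
i=21 'a': node 3→4 (fail-walked)
i=22 'b': node 4→5  → match P1@[21:22]
i=23 'd': node 5→1 (fail-walked)
i=24 'c': node 1→2
i=25 'c': node 2→3  → match P0@[23:25]
i=26 'e': node 3→0 (fail-walked)
i=27 'c': node 0→0
i=28 'a': node 0→4
i=29 'b': node 4→5  → match P1@[28:29]
i=30 'a': node 5→4 (fail-walked)
i=31 'b': node 4→5  → match P1@[30:31]

Matches: [[4,1],[7,0],[14,1],[17,0],[20,0],[22,1],[25,0],[29,1],[31,1]]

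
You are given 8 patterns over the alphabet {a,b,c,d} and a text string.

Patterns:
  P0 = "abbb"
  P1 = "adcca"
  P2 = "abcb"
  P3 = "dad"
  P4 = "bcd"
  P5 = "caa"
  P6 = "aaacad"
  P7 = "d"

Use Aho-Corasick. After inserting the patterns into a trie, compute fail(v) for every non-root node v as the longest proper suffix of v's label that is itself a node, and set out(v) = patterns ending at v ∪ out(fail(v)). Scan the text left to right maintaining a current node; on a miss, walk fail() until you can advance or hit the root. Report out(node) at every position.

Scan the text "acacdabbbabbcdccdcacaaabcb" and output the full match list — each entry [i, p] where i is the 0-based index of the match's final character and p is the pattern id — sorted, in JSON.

Build:
Trie (insert patterns):
  0='ε' goto a→1 b→14 c→17 d→11
  1='a' goto a→20 b→2 d→5
  2='ab' goto b→3 c→9
  3='abb' goto b→4
  4='abbb' goto ·  ←P0
  5='ad' goto c→6
  6='adc' goto c→7
  7='adcc' goto a→8
  8='adcca' goto ·  ←P1
  9='abc' goto b→10
  10='abcb' goto ·  ←P2
  11='d' goto a→12  ←P7
  12='da' goto d→13
  13='dad' goto ·  ←P3
  14='b' goto c→15
  15='bc' goto d→16
  16='bcd' goto ·  ←P4
  17='c' goto a→18
  18='ca' goto a→19
  19='caa' goto ·  ←P5
  20='aa' goto a→21
  21='aaa' goto c→22
  22='aaac' goto a→23
  23='aaaca' goto d→24
  24='aaacad' goto ·  ←P6

Failure links (BFS by depth):
  fail(1) 'a': from fail(0)=0 chase 'a': 0 ⇒ 0;  out=∅∪out(0)=∅
  fail(11) 'd': from fail(0)=0 chase 'd': 0 ⇒ 0;  out={7}∪out(0)={7}
  fail(14) 'b': from fail(0)=0 chase 'b': 0 ⇒ 0;  out=∅∪out(0)=∅
  fail(17) 'c': from fail(0)=0 chase 'c': 0 ⇒ 0;  out=∅∪out(0)=∅
  fail(2) 'ab': from fail(1)=0 chase 'b': 0 ⇒ 14;  out=∅∪out(14)=∅
  fail(5) 'ad': from fail(1)=0 chase 'd': 0 ⇒ 11;  out=∅∪out(11)={7}
  fail(12) 'da': from fail(11)=0 chase 'a': 0 ⇒ 1;  out=∅∪out(1)=∅
  fail(15) 'bc': from fail(14)=0 chase 'c': 0 ⇒ 17;  out=∅∪out(17)=∅
  fail(18) 'ca': from fail(17)=0 chase 'a': 0 ⇒ 1;  out=∅∪out(1)=∅
  fail(20) 'aa': from fail(1)=0 chase 'a': 0 ⇒ 1;  out=∅∪out(1)=∅
  fail(3) 'abb': from fail(2)=14 chase 'b': 14→0 ⇒ 14;  out=∅∪out(14)=∅
  fail(6) 'adc': from fail(5)=11 chase 'c': 11→0 ⇒ 17;  out=∅∪out(17)=∅
  fail(9) 'abc': from fail(2)=14 chase 'c': 14 ⇒ 15;  out=∅∪out(15)=∅
  fail(13) 'dad': from fail(12)=1 chase 'd': 1 ⇒ 5;  out={3}∪out(5)={3,7}
  fail(16) 'bcd': from fail(15)=17 chase 'd': 17→0 ⇒ 11;  out={4}∪out(11)={4,7}
  fail(19) 'caa': from fail(18)=1 chase 'a': 1 ⇒ 20;  out={5}∪out(20)={5}
  fail(21) 'aaa': from fail(20)=1 chase 'a': 1 ⇒ 20;  out=∅∪out(20)=∅
  fail(4) 'abbb': from fail(3)=14 chase 'b': 14→0 ⇒ 14;  out={0}∪out(14)={0}
  fail(7) 'adcc': from fail(6)=17 chase 'c': 17→0 ⇒ 17;  out=∅∪out(17)=∅
  fail(10) 'abcb': from fail(9)=15 chase 'b': 15→17→0 ⇒ 14;  out={2}∪out(14)={2}
  fail(22) 'aaac': from fail(21)=20 chase 'c': 20→1→0 ⇒ 17;  out=∅∪out(17)=∅
  fail(8) 'adcca': from fail(7)=17 chase 'a': 17 ⇒ 18;  out={1}∪out(18)={1}
  fail(23) 'aaaca': from fail(22)=17 chase 'a': 17 ⇒ 18;  out=∅∪out(18)=∅
  fail(24) 'aaacad': from fail(23)=18 chase 'd': 18→1 ⇒ 5;  out={6}∪out(5)={6,7}

Scan:
i=0 'a': node 0→1
i=1 'c': node 1→17 (via fail)
i=2 'a': node 17→18
i=3 'c': node 18→17 (via fail)
i=4 'd': node 17→11 (via fail)  ** P7@[4:4]
i=5 'a': node 11→12
i=6 'b': node 12→2 (via fail)
i=7 'b': node 2→3
i=8 'b': node 3→4  ** P0@[5:8]
i=9 'a': node 4→1 (via fail)
i=10 'b': node 1→2
i=11 'b': node 2→3
i=12 'c': node 3→15 (via fail)
i=13 'd': node 15→16  ** P4@[11:13],P7@[13:13]
i=14 'c': node 16→17 (via fail)
i=15 'c': node 17→17 (via fail)
i=16 'd': node 17→11 (via fail)  ** P7@[16:16]
i=17 'c': node 11→17 (via fail)
i=18 'a': node 17→18
i=19 'c': node 18→17 (via fail)
i=20 'a': node 17→18
i=21 'a': node 18→19  ** P5@[19:21]
i=22 'a': node 19→21 (via fail)
i=23 'b': node 21→2 (via fail)
i=24 'c': node 2→9
i=25 'b': node 9→10  ** P2@[22:25]

Result: [[4,7],[8,0],[13,4],[13,7],[16,7],[21,5],[25,2]]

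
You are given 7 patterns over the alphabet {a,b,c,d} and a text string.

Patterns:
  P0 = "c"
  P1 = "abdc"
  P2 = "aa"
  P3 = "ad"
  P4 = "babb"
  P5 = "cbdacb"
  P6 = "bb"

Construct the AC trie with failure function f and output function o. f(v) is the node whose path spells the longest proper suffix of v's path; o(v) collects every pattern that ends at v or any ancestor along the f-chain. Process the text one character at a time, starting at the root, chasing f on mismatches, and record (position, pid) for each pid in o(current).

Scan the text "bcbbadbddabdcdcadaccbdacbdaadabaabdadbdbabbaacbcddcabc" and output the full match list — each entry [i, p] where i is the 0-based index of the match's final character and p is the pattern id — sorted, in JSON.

Construct AC machine:
Trie (insert patterns):
  n0 'ε': a→2 b→8 c→1
  n1 'c': b→12  ←P0
  n2 'a': a→6 b→3 d→7
  n3 'ab': d→4
  n4 'abd': c→5
  n5 'abdc': ·  ←P1
  n6 'aa': ·  ←P2
  n7 'ad': ·  ←P3
  n8 'b': a→9 b→17
  n9 'ba': b→10
  n10 'bab': b→11
  n11 'babb': ·  ←P4
  n12 'cb': d→13
  n13 'cbd': a→14
  n14 'cbda': c→15
  n15 'cbdac': b→16
  n16 'cbdacb': ·  ←P5
  n17 'bb': ·  ←P6

BFS fail/out derivation:
  n1('c'): parent n0 fail=0; on 'c' 0 → fail=0;  out {0}∪∅={0}
  n2('a'): parent n0 fail=0; on 'a' 0 → fail=0;  out ∅∪∅=∅
  n8('b'): parent n0 fail=0; on 'b' 0 → fail=0;  out ∅∪∅=∅
  n3('ab'): parent n2 fail=0; on 'b' 0 → fail=8;  out ∅∪∅=∅
  n6('aa'): parent n2 fail=0; on 'a' 0 → fail=2;  out {2}∪∅={2}
  n7('ad'): parent n2 fail=0; on 'd' 0 → fail=0;  out {3}∪∅={3}
  n9('ba'): parent n8 fail=0; on 'a' 0 → fail=2;  out ∅∪∅=∅
  n12('cb'): parent n1 fail=0; on 'b' 0 → fail=8;  out ∅∪∅=∅
  n17('bb'): parent n8 fail=0; on 'b' 0 → fail=8;  out {6}∪∅={6}
  n4('abd'): parent n3 fail=8; on 'd' 8→0 → fail=0;  out ∅∪∅=∅
  n10('bab'): parent n9 fail=2; on 'b' 2 → fail=3;  out ∅∪∅=∅
  n13('cbd'): parent n12 fail=8; on 'd' 8→0 → fail=0;  out ∅∪∅=∅
  n5('abdc'): parent n4 fail=0; on 'c' 0 → fail=1;  out {1}∪{0}={0,1}
  n11('babb'): parent n10 fail=3; on 'b' 3→8 → fail=17;  out {4}∪{6}={4,6}
  n14('cbda'): parent n13 fail=0; on 'a' 0 → fail=2;  out ∅∪∅=∅
  n15('cbdac'): parent n14 fail=2; on 'c' 2→0 → fail=1;  out ∅∪{0}={0}
  n16('cbdacb'): parent n15 fail=1; on 'b' 1 → fail=12;  out {5}∪∅={5}

Text stream:
pos 0 'b': at 8
pos 1 'c': at 1 (fail-walked)  ** P0@[1:1]
pos 2 'b': at 12
pos 3 'b': at 17 (fail-walked)  ** P6@[2:3]
pos 4 'a': at 9 (fail-walked)
pos 5 'd': at 7 (fail-walked)  ** P3@[4:5]
pos 6 'b': at 8 (fail-walked)
pos 7 'd': at 0 (fail-walked)
pos 8 'd': at 0
pos 9 'a': at 2
pos 10 'b': at 3
pos 11 'd': at 4
pos 12 'c': at 5  ** P0@[12:12],P1@[9:12]
pos 13 'd': at 0 (fail-walked)
pos 14 'c': at 1  ** P0@[14:14]
pos 15 'a': at 2 (fail-walked)
pos 16 'd': at 7  ** P3@[15:16]
pos 17 'a': at 2 (fail-walked)
pos 18 'c': at 1 (fail-walked)  ** P0@[18:18]
pos 19 'c': at 1 (fail-walked)  ** P0@[19:19]
pos 20 'b': at 12
pos 21 'd': at 13
pos 22 'a': at 14
pos 23 'c': at 15  ** P0@[23:23]
pos 24 'b': at 16  ** P5@[19:24]
pos 25 'd': at 13 (fail-walked)
pos 26 'a': at 14
pos 27 'a': at 6 (fail-walked)  ** P2@[26:27]
pos 28 'd': at 7 (fail-walked)  ** P3@[27:28]
pos 29 'a': at 2 (fail-walked)
pos 30 'b': at 3
pos 31 'a': at 9 (fail-walked)
pos 32 'a': at 6 (fail-walked)  ** P2@[31:32]
pos 33 'b': at 3 (fail-walked)
pos 34 'd': at 4
pos 35 'a': at 2 (fail-walked)
pos 36 'd': at 7  ** P3@[35:36]
pos 37 'b': at 8 (fail-walked)
pos 38 'd': at 0 (fail-walked)
pos 39 'b': at 8
pos 40 'a': at 9
pos 41 'b': at 10
pos 42 'b': at 11  ** P4@[39:42],P6@[41:42]
pos 43 'a': at 9 (fail-walked)
pos 44 'a': at 6 (fail-walked)  ** P2@[43:44]
pos 45 'c': at 1 (fail-walked)  ** P0@[45:45]
pos 46 'b': at 12
pos 47 'c': at 1 (fail-walked)  ** P0@[47:47]
pos 48 'd': at 0 (fail-walked)
pos 49 'd': at 0
pos 50 'c': at 1  ** P0@[50:50]
pos 51 'a': at 2 (fail-walked)
pos 52 'b': at 3
pos 53 'c': at 1 (fail-walked)  ** P0@[53:53]

Result: [[1,0],[3,6],[5,3],[12,0],[12,1],[14,0],[16,3],[18,0],[19,0],[23,0],[24,5],[27,2],[28,3],[32,2],[36,3],[42,4],[42,6],[44,2],[45,0],[47,0],[50,0],[53,0]]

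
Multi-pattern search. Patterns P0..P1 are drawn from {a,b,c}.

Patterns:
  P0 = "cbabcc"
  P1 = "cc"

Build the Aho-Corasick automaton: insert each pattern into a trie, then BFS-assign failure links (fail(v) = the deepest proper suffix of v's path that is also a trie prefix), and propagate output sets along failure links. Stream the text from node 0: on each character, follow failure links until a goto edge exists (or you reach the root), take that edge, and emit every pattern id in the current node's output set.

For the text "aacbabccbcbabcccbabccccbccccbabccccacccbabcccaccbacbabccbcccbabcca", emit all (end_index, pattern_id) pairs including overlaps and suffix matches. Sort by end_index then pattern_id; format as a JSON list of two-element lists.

Build automaton:
Trie nodes:
  0='ε' goto c→1
  1='c' goto b→2 c→7
  2='cb' goto a→3
  3='cba' goto b→4
  4='cbab' goto c→5
  5='cbabc' goto c→6
  6='cbabcc' goto ·  [P0 ends]
  7='cc' goto ·  [P1 ends]

Failure links (BFS by depth):
  fail(1) 'c': from fail(0)=0 chase 'c': 0 ⇒ 0;  out=∅∪out(0)=∅
  fail(2) 'cb': from fail(1)=0 chase 'b': 0 ⇒ 0;  out=∅∪out(0)=∅
  fail(7) 'cc': from fail(1)=0 chase 'c': 0 ⇒ 1;  out={1}∪out(1)={1}
  fail(3) 'cba': from fail(2)=0 chase 'a': 0 ⇒ 0;  out=∅∪out(0)=∅
  fail(4) 'cbab': from fail(3)=0 chase 'b': 0 ⇒ 0;  out=∅∪out(0)=∅
  fail(5) 'cbabc': from fail(4)=0 chase 'c': 0 ⇒ 1;  out=∅∪out(1)=∅
  fail(6) 'cbabcc': from fail(5)=1 chase 'c': 1 ⇒ 7;  out={0}∪out(7)={0,1}

Run:
i=0 'a': node 0→0
i=1 'a': node 0→0
i=2 'c': node 0→1
i=3 'b': node 1→2
i=4 'a': node 2→3
i=5 'b': node 3→4
i=6 'c': node 4→5
i=7 'c': node 5→6  emit P0@[2:7],P1@[6:7]
i=8 'b': node 6→2 ·f
i=9 'c': node 2→1 ·f
i=10 'b': node 1→2
i=11 'a': node 2→3
i=12 'b': node 3→4
i=13 'c': node 4→5
i=14 'c': node 5→6  emit P0@[9:14],P1@[13:14]
i=15 'c': node 6→7 ·f  emit P1@[14:15]
i=16 'b': node 7→2 ·f
i=17 'a': node 2→3
i=18 'b': node 3→4
i=19 'c': node 4→5
i=20 'c': node 5→6  emit P0@[15:20],P1@[19:20]
i=21 'c': node 6→7 ·f  emit P1@[20:21]
i=22 'c': node 7→7 ·f  emit P1@[21:22]
i=23 'b': node 7→2 ·f
i=24 'c': node 2→1 ·f
i=25 'c': node 1→7  emit P1@[24:25]
i=26 'c': node 7→7 ·f  emit P1@[25:26]
i=27 'c': node 7→7 ·f  emit P1@[26:27]
i=28 'b': node 7→2 ·f
i=29 'a': node 2→3
i=30 'b': node 3→4
i=31 'c': node 4→5
i=32 'c': node 5→6  emit P0@[27:32],P1@[31:32]
i=33 'c': node 6→7 ·f  emit P1@[32:33]
i=34 'c': node 7→7 ·f  emit P1@[33:34]
i=35 'a': node 7→0 ·f
i=36 'c': node 0→1
i=37 'c': node 1→7  emit P1@[36:37]
i=38 'c': node 7→7 ·f  emit P1@[37:38]
i=39 'b': node 7→2 ·f
i=40 'a': node 2→3
i=41 'b': node 3→4
i=42 'c': node 4→5
i=43 'c': node 5→6  emit P0@[38:43],P1@[42:43]
i=44 'c': node 6→7 ·f  emit P1@[43:44]
i=45 'a': node 7→0 ·f
i=46 'c': node 0→1
i=47 'c': node 1→7  emit P1@[46:47]
i=48 'b': node 7→2 ·f
i=49 'a': node 2→3
i=50 'c': node 3→1 ·f
i=51 'b': node 1→2
i=52 'a': node 2→3
i=53 'b': node 3→4
i=54 'c': node 4→5
i=55 'c': node 5→6  emit P0@[50:55],P1@[54:55]
i=56 'b': node 6→2 ·f
i=57 'c': node 2→1 ·f
i=58 'c': node 1→7  emit P1@[57:58]
i=59 'c': node 7→7 ·f  emit P1@[58:59]
i=60 'b': node 7→2 ·f
i=61 'a': node 2→3
i=62 'b': node 3→4
i=63 'c': node 4→5
i=64 'c': node 5→6  emit P0@[59:64],P1@[63:64]
i=65 'a': node 6→0 ·f

Matches: [[7,0],[7,1],[14,0],[14,1],[15,1],[20,0],[20,1],[21,1],[22,1],[25,1],[26,1],[27,1],[32,0],[32,1],[33,1],[34,1],[37,1],[38,1],[43,0],[43,1],[44,1],[47,1],[55,0],[55,1],[58,1],[59,1],[64,0],[64,1]]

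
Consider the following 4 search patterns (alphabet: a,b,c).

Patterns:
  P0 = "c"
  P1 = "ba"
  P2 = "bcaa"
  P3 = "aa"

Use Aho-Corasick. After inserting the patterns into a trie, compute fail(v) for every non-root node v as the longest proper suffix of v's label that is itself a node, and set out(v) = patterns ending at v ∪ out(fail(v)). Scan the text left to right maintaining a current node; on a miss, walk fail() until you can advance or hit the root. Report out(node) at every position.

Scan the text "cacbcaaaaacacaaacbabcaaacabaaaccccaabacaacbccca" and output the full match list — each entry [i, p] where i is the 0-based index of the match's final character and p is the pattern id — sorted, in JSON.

Build:
Trie (insert patterns):
  n0 'ε': a→7 b→2 c→1
  n1 'c': ·  ←P0
  n2 'b': a→3 c→4
  n3 'ba': ·  ←P1
  n4 'bc': a→5
  n5 'bca': a→6
  n6 'bcaa': ·  ←P2
  n7 'a': a→8
  n8 'aa': ·  ←P3

Failure links (BFS by depth):
  n1('c'): parent n0 fail=0; on 'c' 0 → fail=0;  out {0}∪∅={0}
  n2('b'): parent n0 fail=0; on 'b' 0 → fail=0;  out ∅∪∅=∅
  n7('a'): parent n0 fail=0; on 'a' 0 → fail=0;  out ∅∪∅=∅
  n3('ba'): parent n2 fail=0; on 'a' 0 → fail=7;  out {1}∪∅={1}
  n4('bc'): parent n2 fail=0; on 'c' 0 → fail=1;  out ∅∪{0}={0}
  n8('aa'): parent n7 fail=0; on 'a' 0 → fail=7;  out {3}∪∅={3}
  n5('bca'): parent n4 fail=1; on 'a' 1→0 → fail=7;  out ∅∪∅=∅
  n6('bcaa'): parent n5 fail=7; on 'a' 7 → fail=8;  out {2}∪{3}={2,3}

Run:
pos 0 'c': at 1  emit P0@[0:0]
pos 1 'a': at 7 ·f
pos 2 'c': at 1 ·f  emit P0@[2:2]
pos 3 'b': at 2 ·f
pos 4 'c': at 4  emit P0@[4:4]
pos 5 'a': at 5
pos 6 'a': at 6  emit P2@[3:6],P3@[5:6]
pos 7 'a': at 8 ·f  emit P3@[6:7]
pos 8 'a': at 8 ·f  emit P3@[7:8]
pos 9 'a': at 8 ·f  emit P3@[8:9]
pos 10 'c': at 1 ·f  emit P0@[10:10]
pos 11 'a': at 7 ·f
pos 12 'c': at 1 ·f  emit P0@[12:12]
pos 13 'a': at 7 ·f
pos 14 'a': at 8  emit P3@[13:14]
pos 15 'a': at 8 ·f  emit P3@[14:15]
pos 16 'c': at 1 ·f  emit P0@[16:16]
pos 17 'b': at 2 ·f
pos 18 'a': at 3  emit P1@[17:18]
pos 19 'b': at 2 ·f
pos 20 'c': at 4  emit P0@[20:20]
pos 21 'a': at 5
pos 22 'a': at 6  emit P2@[19:22],P3@[21:22]
pos 23 'a': at 8 ·f  emit P3@[22:23]
pos 24 'c': at 1 ·f  emit P0@[24:24]
pos 25 'a': at 7 ·f
pos 26 'b': at 2 ·f
pos 27 'a': at 3  emit P1@[26:27]
pos 28 'a': at 8 ·f  emit P3@[27:28]
pos 29 'a': at 8 ·f  emit P3@[28:29]
pos 30 'c': at 1 ·f  emit P0@[30:30]
pos 31 'c': at 1 ·f  emit P0@[31:31]
pos 32 'c': at 1 ·f  emit P0@[32:32]
pos 33 'c': at 1 ·f  emit P0@[33:33]
pos 34 'a': at 7 ·f
pos 35 'a': at 8  emit P3@[34:35]
pos 36 'b': at 2 ·f
pos 37 'a': at 3  emit P1@[36:37]
pos 38 'c': at 1 ·f  emit P0@[38:38]
pos 39 'a': at 7 ·f
pos 40 'a': at 8  emit P3@[39:40]
pos 41 'c': at 1 ·f  emit P0@[41:41]
pos 42 'b': at 2 ·f
pos 43 'c': at 4  emit P0@[43:43]
pos 44 'c': at 1 ·f  emit P0@[44:44]
pos 45 'c': at 1 ·f  emit P0@[45:45]
pos 46 'a': at 7 ·f

Result: [[0,0],[2,0],[4,0],[6,2],[6,3],[7,3],[8,3],[9,3],[10,0],[12,0],[14,3],[15,3],[16,0],[18,1],[20,0],[22,2],[22,3],[23,3],[24,0],[27,1],[28,3],[29,3],[30,0],[31,0],[32,0],[33,0],[35,3],[37,1],[38,0],[40,3],[41,0],[43,0],[44,0],[45,0]]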